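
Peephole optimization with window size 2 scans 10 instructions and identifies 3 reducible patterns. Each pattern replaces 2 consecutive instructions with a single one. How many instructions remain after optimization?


Each match removes 1 instructions.
Total removed = 3 * 1 = 3
Remaining = 10 - 3 = 7

7


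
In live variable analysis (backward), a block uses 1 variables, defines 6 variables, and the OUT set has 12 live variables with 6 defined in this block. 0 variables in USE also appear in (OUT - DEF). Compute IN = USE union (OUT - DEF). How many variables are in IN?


OUT - DEF: 12 - 6 = 6
|IN| = |USE| + |OUT - DEF| - |USE ∩ (OUT - DEF)| = 1 + 6 - 0 = 7

7


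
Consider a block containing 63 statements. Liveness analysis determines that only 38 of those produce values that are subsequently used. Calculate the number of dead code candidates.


Dead code = total statements - live definitions
= 63 - 38 = 25

25


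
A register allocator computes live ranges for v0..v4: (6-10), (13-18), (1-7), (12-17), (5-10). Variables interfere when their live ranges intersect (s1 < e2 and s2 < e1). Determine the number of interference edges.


Check all pairs for overlapping intervals.
Two intervals (s1,e1) and (s2,e2) overlap if s1 < e2 and s2 < e1.
v0 (6-10) vs v1..v4: overlaps v2, v4 -> 2
v1 (13-18) vs v2..v4: overlaps v3 -> 1
v2 (1-7) vs v3..v4: overlaps v4 -> 1
v3 (12-17) vs v4: overlaps none -> 0
Total overlapping pairs = 2 + 1 + 1 + 0 = 4

4


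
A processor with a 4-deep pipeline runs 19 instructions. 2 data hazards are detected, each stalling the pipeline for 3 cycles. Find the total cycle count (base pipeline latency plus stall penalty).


Base cycles = 4 + 19 - 1 = 22
Total stalls = 2 * 3 = 6
Total = 22 + 6 = 28

28


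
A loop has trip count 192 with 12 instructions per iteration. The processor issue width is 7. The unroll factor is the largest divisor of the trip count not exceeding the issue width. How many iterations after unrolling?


Largest divisor of 192 <= 7 is 6
New iterations = 192 / 6 = 32

32


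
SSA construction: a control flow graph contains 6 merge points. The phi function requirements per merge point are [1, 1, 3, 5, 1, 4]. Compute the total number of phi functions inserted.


Total phi functions = sum of phi functions at each join node
= 1 + 1 + 3 + 5 + 1 + 4 = 15

15


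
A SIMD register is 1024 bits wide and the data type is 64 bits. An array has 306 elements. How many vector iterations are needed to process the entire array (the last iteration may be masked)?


Width = 1024 / 64 = 16 elements per vector op
Iterations = ceil(306 / 16) = 20

20


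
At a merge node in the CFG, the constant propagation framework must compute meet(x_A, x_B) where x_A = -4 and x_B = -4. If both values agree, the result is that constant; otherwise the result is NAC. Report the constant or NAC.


Meet operation: if both paths give the same constant, result is that constant; if they differ, result is NAC (not-a-constant).
Path A: -4, Path B: -4 -> equal
Result: constant -> -4

-4


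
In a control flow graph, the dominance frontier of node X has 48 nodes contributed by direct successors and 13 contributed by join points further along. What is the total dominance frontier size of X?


DF(X) = direct successor contributions + join point contributions
= 48 + 13 = 61

61


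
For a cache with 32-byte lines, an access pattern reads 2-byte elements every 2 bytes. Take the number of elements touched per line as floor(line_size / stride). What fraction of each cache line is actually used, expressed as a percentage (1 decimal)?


Elements per cache line = floor(32 / 2) = 16
Bytes used = 16 * 2 = 32
Utilization = 32 / 32 * 100 = 100.0%

100.0


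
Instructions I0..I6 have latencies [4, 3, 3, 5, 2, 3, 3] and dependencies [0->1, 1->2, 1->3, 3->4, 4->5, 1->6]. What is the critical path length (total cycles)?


Compute longest path through dependency graph: dist(Ik) = max over predecessors of dist + latency(Ik).
dist(I0) = latency 4 = 4
dist(I1) = dist(I0) + 3 = 4 + 3 = 7
dist(I2) = dist(I1) + 3 = 7 + 3 = 10
dist(I3) = dist(I1) + 5 = 7 + 5 = 12
dist(I4) = dist(I3) + 2 = 12 + 2 = 14
dist(I5) = dist(I4) + 3 = 14 + 3 = 17
dist(I6) = dist(I1) + 3 = 7 + 3 = 10
Critical path = max dist = 17

17


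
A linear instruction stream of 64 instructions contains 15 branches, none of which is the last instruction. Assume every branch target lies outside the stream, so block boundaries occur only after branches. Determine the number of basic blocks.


With no in-sequence branch targets, the leaders are the first instruction plus the instruction after each branch.
Number of basic blocks = branches + 1
= 15 + 1 = 16

16


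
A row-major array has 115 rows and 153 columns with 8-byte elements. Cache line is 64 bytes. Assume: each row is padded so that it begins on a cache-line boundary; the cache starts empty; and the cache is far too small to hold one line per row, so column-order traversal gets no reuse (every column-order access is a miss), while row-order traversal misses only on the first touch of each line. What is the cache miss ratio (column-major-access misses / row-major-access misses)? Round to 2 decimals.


Each row occupies 153 * 8 = 1224 bytes and starts on a line boundary, so it spans ceil(1224 / 64) = 20 cache lines.
Row-major traversal misses (one per line touched): 115 * ceil(153 * 8 / 64) = 2300
Column-major traversal misses (no reuse, every access misses): 115 * 153 = 17595
Ratio = 17595 / 2300 = 7.65

7.65


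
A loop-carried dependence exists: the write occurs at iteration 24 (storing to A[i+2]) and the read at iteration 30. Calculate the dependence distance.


Distance = read iteration - write iteration
= 30 - 24 = 6

6


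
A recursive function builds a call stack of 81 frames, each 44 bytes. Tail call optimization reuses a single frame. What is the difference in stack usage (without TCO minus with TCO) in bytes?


Without TCO: 81 * 44 = 3564 bytes
With TCO: reuse 1 frame = 44 bytes
Savings = 3564 - 44 = 3520

3520


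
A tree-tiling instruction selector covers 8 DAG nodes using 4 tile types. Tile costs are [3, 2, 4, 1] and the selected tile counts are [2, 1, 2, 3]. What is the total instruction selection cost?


Total cost = sum(count_i * cost_i)
= 2*3 + 1*2 + 2*4 + 3*1
= 19

19


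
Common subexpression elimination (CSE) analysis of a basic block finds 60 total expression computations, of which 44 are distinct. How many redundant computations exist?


CSE count = total expressions - unique expressions
= 60 - 44 = 16

16


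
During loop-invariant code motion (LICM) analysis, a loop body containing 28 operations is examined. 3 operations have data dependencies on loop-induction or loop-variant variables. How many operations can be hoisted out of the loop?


Invariant candidates = total - loop-dependent
= 28 - 3 = 25

25


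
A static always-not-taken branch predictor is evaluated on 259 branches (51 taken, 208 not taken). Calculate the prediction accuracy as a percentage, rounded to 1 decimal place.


Predictor: always-not-taken
Correct predictions = 208
Accuracy = 208 / 259 * 100 = 80.3%

80.3


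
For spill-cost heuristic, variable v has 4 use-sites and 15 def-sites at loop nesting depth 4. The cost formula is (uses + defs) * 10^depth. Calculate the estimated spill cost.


uses + defs = 4 + 15 = 19
10^4 = 10000
Spill cost = 19 * 10000 = 190000

190000


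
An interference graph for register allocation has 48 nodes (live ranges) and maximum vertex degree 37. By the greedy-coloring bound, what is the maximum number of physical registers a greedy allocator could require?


Greedy coloring never needs more than (max_degree + 1) colors: when coloring a vertex, at most max_degree neighbors are already colored.
Upper bound = 37 + 1 = 38

38


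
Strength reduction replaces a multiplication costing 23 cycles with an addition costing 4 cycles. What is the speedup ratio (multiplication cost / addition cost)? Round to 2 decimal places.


Ratio = mult_cost / add_cost = 23 / 4 = 5.75

5.75


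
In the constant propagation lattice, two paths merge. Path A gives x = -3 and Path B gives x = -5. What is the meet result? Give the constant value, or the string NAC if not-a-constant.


Meet operation: if both paths give the same constant, result is that constant; if they differ, result is NAC (not-a-constant).
Path A: -3, Path B: -5 -> differ
Result: not-a-constant -> NAC

NAC


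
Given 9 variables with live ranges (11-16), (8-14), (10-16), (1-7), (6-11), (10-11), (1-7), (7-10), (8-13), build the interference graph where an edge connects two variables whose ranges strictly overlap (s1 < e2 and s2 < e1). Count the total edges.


Check all pairs for overlapping intervals.
Two intervals (s1,e1) and (s2,e2) overlap if s1 < e2 and s2 < e1.
v0 (11-16) vs v1..v8: overlaps v1, v2, v8 -> 3
v1 (8-14) vs v2..v8: overlaps v2, v4, v5, v7, v8 -> 5
v2 (10-16) vs v3..v8: overlaps v4, v5, v8 -> 3
v3 (1-7) vs v4..v8: overlaps v4, v6 -> 2
v4 (6-11) vs v5..v8: overlaps v5, v6, v7, v8 -> 4
v5 (10-11) vs v6..v8: overlaps v8 -> 1
v6 (1-7) vs v7..v8: overlaps none -> 0
v7 (7-10) vs v8: overlaps v8 -> 1
Total overlapping pairs = 3 + 5 + 3 + 2 + 4 + 1 + 0 + 1 = 19

19


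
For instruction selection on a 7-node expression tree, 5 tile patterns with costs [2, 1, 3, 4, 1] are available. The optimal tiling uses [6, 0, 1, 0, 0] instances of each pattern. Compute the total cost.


Total cost = sum(count_i * cost_i)
= 6*2 + 0*1 + 1*3 + 0*4 + 0*1
= 15

15


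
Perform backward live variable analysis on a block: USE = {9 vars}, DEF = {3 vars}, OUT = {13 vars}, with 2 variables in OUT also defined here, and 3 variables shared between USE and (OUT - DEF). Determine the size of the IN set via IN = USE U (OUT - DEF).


OUT - DEF: 13 - 2 = 11
|IN| = |USE| + |OUT - DEF| - |USE ∩ (OUT - DEF)| = 9 + 11 - 3 = 17

17


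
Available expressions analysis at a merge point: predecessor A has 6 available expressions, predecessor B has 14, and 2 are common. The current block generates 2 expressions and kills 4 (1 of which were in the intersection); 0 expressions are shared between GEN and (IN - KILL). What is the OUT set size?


IN = intersection of predecessors = 2
IN - KILL = 2 - 1 = 1
|OUT| = |GEN| + |IN - KILL| - |GEN ∩ (IN - KILL)| = 2 + 1 - 0 = 3

3


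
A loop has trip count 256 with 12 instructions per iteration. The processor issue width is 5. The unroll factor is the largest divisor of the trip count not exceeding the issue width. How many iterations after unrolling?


Largest divisor of 256 <= 5 is 4
New iterations = 256 / 4 = 64

64


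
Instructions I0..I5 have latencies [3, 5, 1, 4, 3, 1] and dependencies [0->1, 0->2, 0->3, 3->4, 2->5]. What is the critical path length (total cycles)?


Compute longest path through dependency graph: dist(Ik) = max over predecessors of dist + latency(Ik).
dist(I0) = latency 3 = 3
dist(I1) = dist(I0) + 5 = 3 + 5 = 8
dist(I2) = dist(I0) + 1 = 3 + 1 = 4
dist(I3) = dist(I0) + 4 = 3 + 4 = 7
dist(I4) = dist(I3) + 3 = 7 + 3 = 10
dist(I5) = dist(I2) + 1 = 4 + 1 = 5
Critical path = max dist = 10

10


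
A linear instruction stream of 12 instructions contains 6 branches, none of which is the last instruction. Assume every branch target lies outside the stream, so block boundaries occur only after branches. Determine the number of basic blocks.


With no in-sequence branch targets, the leaders are the first instruction plus the instruction after each branch.
Number of basic blocks = branches + 1
= 6 + 1 = 7

7


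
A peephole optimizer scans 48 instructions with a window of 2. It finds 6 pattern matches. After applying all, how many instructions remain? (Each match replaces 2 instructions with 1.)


Each match removes 1 instructions.
Total removed = 6 * 1 = 6
Remaining = 48 - 6 = 42

42


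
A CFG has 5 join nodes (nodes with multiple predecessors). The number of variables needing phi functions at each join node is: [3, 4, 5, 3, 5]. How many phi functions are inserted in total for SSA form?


Total phi functions = sum of phi functions at each join node
= 3 + 4 + 5 + 3 + 5 = 20

20


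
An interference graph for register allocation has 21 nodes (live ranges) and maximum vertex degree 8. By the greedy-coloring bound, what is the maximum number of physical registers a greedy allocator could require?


Greedy coloring never needs more than (max_degree + 1) colors: when coloring a vertex, at most max_degree neighbors are already colored.
Upper bound = 8 + 1 = 9

9


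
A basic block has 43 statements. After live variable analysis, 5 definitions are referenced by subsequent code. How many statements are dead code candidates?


Dead code = total statements - live definitions
= 43 - 5 = 38

38


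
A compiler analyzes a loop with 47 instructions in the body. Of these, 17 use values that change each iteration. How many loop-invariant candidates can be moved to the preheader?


Invariant candidates = total - loop-dependent
= 47 - 17 = 30

30


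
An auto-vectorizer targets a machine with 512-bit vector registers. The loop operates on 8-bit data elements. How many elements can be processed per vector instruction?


Width = SIMD bits / data type bits
= 512 / 8 = 64

64


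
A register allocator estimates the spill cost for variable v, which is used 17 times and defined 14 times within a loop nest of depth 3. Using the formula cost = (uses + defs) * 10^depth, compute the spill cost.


uses + defs = 17 + 14 = 31
10^3 = 1000
Spill cost = 31 * 1000 = 31000

31000


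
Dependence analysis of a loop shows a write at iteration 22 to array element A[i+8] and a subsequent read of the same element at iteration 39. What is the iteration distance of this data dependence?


Distance = read iteration - write iteration
= 39 - 22 = 17

17


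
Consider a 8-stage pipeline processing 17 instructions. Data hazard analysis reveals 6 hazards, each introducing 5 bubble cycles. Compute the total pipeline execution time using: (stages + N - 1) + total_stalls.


Base cycles = 8 + 17 - 1 = 24
Total stalls = 6 * 5 = 30
Total = 24 + 30 = 54

54


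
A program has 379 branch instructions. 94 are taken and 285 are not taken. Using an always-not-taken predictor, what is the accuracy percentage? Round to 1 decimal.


Predictor: always-not-taken
Correct predictions = 285
Accuracy = 285 / 379 * 100 = 75.2%

75.2


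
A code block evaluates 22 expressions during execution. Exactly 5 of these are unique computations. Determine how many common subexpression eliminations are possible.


CSE count = total expressions - unique expressions
= 22 - 5 = 17

17


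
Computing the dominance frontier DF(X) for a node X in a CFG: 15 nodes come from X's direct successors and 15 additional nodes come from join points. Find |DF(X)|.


DF(X) = direct successor contributions + join point contributions
= 15 + 15 = 30

30


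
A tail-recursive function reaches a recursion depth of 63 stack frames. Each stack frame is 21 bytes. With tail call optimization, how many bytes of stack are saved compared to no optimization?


Without TCO: 63 * 21 = 1323 bytes
With TCO: reuse 1 frame = 21 bytes
Savings = 1323 - 21 = 1302

1302


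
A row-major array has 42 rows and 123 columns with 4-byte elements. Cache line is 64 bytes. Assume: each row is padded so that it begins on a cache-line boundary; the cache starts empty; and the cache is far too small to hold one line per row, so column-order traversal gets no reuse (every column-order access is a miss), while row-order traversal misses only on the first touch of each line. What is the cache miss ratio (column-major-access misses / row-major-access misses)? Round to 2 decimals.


Each row occupies 123 * 4 = 492 bytes and starts on a line boundary, so it spans ceil(492 / 64) = 8 cache lines.
Row-major traversal misses (one per line touched): 42 * ceil(123 * 4 / 64) = 336
Column-major traversal misses (no reuse, every access misses): 42 * 123 = 5166
Ratio = 5166 / 336 = 15.38

15.38


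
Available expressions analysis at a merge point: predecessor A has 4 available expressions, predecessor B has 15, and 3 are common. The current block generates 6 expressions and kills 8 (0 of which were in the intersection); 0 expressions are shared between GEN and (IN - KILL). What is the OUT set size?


IN = intersection of predecessors = 3
IN - KILL = 3 - 0 = 3
|OUT| = |GEN| + |IN - KILL| - |GEN ∩ (IN - KILL)| = 6 + 3 - 0 = 9

9


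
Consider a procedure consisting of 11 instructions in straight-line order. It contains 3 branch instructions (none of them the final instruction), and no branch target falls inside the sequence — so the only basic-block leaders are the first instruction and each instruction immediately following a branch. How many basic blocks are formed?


With no in-sequence branch targets, the leaders are the first instruction plus the instruction after each branch.
Number of basic blocks = branches + 1
= 3 + 1 = 4

4


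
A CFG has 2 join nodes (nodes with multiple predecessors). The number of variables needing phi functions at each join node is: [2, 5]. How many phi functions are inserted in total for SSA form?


Total phi functions = sum of phi functions at each join node
= 2 + 5 = 7

7


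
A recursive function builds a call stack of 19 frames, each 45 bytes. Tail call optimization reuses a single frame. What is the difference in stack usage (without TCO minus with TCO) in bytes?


Without TCO: 19 * 45 = 855 bytes
With TCO: reuse 1 frame = 45 bytes
Savings = 855 - 45 = 810

810


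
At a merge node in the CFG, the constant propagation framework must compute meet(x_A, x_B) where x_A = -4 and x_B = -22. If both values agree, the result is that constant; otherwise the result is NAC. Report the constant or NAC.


Meet operation: if both paths give the same constant, result is that constant; if they differ, result is NAC (not-a-constant).
Path A: -4, Path B: -22 -> differ
Result: not-a-constant -> NAC

NAC


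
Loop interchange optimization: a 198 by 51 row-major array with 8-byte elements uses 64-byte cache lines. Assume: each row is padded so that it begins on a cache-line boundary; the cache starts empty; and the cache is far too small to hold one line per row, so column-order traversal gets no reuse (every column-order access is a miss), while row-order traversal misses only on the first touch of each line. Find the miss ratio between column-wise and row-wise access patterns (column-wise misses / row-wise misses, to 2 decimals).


Each row occupies 51 * 8 = 408 bytes and starts on a line boundary, so it spans ceil(408 / 64) = 7 cache lines.
Row-major traversal misses (one per line touched): 198 * ceil(51 * 8 / 64) = 1386
Column-major traversal misses (no reuse, every access misses): 198 * 51 = 10098
Ratio = 10098 / 1386 = 7.29

7.29


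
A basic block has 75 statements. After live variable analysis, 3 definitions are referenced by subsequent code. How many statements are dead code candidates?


Dead code = total statements - live definitions
= 75 - 3 = 72

72


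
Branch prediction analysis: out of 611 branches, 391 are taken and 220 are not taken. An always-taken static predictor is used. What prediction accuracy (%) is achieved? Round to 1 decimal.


Predictor: always-taken
Correct predictions = 391
Accuracy = 391 / 611 * 100 = 64.0%

64.0


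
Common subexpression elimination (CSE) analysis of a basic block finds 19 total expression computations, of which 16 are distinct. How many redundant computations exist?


CSE count = total expressions - unique expressions
= 19 - 16 = 3

3


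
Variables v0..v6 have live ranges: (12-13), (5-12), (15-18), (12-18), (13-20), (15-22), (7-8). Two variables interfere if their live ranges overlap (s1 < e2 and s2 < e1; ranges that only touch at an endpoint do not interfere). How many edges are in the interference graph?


Check all pairs for overlapping intervals.
Two intervals (s1,e1) and (s2,e2) overlap if s1 < e2 and s2 < e1.
v0 (12-13) vs v1..v6: overlaps v3 -> 1
v1 (5-12) vs v2..v6: overlaps v6 -> 1
v2 (15-18) vs v3..v6: overlaps v3, v4, v5 -> 3
v3 (12-18) vs v4..v6: overlaps v4, v5 -> 2
v4 (13-20) vs v5..v6: overlaps v5 -> 1
v5 (15-22) vs v6: overlaps none -> 0
Total overlapping pairs = 1 + 1 + 3 + 2 + 1 + 0 = 8

8


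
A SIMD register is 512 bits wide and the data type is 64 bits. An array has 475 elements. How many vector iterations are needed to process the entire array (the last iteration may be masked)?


Width = 512 / 64 = 8 elements per vector op
Iterations = ceil(475 / 8) = 60

60


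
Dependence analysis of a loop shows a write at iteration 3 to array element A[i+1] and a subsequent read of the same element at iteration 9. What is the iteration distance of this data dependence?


Distance = read iteration - write iteration
= 9 - 3 = 6

6


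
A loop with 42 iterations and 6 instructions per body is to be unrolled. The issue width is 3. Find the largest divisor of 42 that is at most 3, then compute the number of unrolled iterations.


Largest divisor of 42 <= 3 is 3
New iterations = 42 / 3 = 14

14


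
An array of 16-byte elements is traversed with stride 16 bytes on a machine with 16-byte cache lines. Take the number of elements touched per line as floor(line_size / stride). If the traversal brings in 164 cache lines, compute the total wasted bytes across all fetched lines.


Elements per line = floor(16 / 16) = 1
Bytes used per line = 1 * 16 = 16
Wasted per line = 16 - 16 = 0
Total wasted = 0 * 164 = 0

0


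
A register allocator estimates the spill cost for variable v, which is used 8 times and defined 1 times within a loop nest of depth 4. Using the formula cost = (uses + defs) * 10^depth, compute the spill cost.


uses + defs = 8 + 1 = 9
10^4 = 10000
Spill cost = 9 * 10000 = 90000

90000


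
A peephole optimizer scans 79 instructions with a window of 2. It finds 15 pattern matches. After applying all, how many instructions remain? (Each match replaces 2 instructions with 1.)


Each match removes 1 instructions.
Total removed = 15 * 1 = 15
Remaining = 79 - 15 = 64

64


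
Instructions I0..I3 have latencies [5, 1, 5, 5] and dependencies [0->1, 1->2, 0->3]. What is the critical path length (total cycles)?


Compute longest path through dependency graph: dist(Ik) = max over predecessors of dist + latency(Ik).
dist(I0) = latency 5 = 5
dist(I1) = dist(I0) + 1 = 5 + 1 = 6
dist(I2) = dist(I1) + 5 = 6 + 5 = 11
dist(I3) = dist(I0) + 5 = 5 + 5 = 10
Critical path = max dist = 11

11


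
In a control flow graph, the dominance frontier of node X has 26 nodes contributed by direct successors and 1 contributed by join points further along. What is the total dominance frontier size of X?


DF(X) = direct successor contributions + join point contributions
= 26 + 1 = 27

27


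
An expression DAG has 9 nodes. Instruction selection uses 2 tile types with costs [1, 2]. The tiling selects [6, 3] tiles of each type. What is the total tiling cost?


Total cost = sum(count_i * cost_i)
= 6*1 + 3*2
= 12

12


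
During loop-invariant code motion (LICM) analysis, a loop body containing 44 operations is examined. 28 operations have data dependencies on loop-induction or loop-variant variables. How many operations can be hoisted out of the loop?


Invariant candidates = total - loop-dependent
= 44 - 28 = 16

16


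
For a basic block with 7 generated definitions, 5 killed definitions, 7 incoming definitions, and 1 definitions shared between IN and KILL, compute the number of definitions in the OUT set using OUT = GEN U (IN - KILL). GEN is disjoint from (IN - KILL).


IN - KILL: 7 - 1 = 6 surviving definitions
OUT = GEN + surviving = 7 + 6 = 13

13


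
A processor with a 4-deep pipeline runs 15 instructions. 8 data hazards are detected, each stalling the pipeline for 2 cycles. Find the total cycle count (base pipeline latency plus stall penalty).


Base cycles = 4 + 15 - 1 = 18
Total stalls = 8 * 2 = 16
Total = 18 + 16 = 34

34


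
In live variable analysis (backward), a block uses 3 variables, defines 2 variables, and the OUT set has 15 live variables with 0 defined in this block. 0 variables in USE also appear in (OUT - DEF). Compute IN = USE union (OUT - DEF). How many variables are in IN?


OUT - DEF: 15 - 0 = 15
|IN| = |USE| + |OUT - DEF| - |USE ∩ (OUT - DEF)| = 3 + 15 - 0 = 18

18


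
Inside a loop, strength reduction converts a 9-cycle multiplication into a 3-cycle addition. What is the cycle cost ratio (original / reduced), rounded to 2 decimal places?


Ratio = mult_cost / add_cost = 9 / 3 = 3.0

3.0


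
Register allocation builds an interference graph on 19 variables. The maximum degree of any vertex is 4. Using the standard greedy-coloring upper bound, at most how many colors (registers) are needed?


Greedy coloring never needs more than (max_degree + 1) colors: when coloring a vertex, at most max_degree neighbors are already colored.
Upper bound = 4 + 1 = 5

5


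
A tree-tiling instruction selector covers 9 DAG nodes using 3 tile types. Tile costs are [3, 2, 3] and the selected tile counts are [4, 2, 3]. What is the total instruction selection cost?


Total cost = sum(count_i * cost_i)
= 4*3 + 2*2 + 3*3
= 25

25


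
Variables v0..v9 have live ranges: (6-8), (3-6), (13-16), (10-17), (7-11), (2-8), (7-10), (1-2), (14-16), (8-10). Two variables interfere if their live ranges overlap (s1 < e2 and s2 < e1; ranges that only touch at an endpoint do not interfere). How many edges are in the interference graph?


Check all pairs for overlapping intervals.
Two intervals (s1,e1) and (s2,e2) overlap if s1 < e2 and s2 < e1.
v0 (6-8) vs v1..v9: overlaps v4, v5, v6 -> 3
v1 (3-6) vs v2..v9: overlaps v5 -> 1
v2 (13-16) vs v3..v9: overlaps v3, v8 -> 2
v3 (10-17) vs v4..v9: overlaps v4, v8 -> 2
v4 (7-11) vs v5..v9: overlaps v5, v6, v9 -> 3
v5 (2-8) vs v6..v9: overlaps v6 -> 1
v6 (7-10) vs v7..v9: overlaps v9 -> 1
v7 (1-2) vs v8..v9: overlaps none -> 0
v8 (14-16) vs v9: overlaps none -> 0
Total overlapping pairs = 3 + 1 + 2 + 2 + 3 + 1 + 1 + 0 + 0 = 13

13


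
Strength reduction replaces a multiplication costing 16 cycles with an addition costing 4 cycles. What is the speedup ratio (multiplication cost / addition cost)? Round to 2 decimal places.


Ratio = mult_cost / add_cost = 16 / 4 = 4.0

4.0


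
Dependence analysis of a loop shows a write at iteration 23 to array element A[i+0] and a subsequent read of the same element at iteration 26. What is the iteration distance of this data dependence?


Distance = read iteration - write iteration
= 26 - 23 = 3

3


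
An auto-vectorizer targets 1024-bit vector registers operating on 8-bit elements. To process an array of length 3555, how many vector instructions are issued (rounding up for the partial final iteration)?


Width = 1024 / 8 = 128 elements per vector op
Iterations = ceil(3555 / 128) = 28

28


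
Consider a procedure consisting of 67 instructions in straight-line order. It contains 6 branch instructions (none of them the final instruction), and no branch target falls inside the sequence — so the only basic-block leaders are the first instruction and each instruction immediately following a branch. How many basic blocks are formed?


With no in-sequence branch targets, the leaders are the first instruction plus the instruction after each branch.
Number of basic blocks = branches + 1
= 6 + 1 = 7

7


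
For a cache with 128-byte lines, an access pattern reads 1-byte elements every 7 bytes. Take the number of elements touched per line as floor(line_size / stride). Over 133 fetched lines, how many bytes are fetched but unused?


Elements per line = floor(128 / 7) = 18
Bytes used per line = 18 * 1 = 18
Wasted per line = 128 - 18 = 110
Total wasted = 110 * 133 = 14630

14630


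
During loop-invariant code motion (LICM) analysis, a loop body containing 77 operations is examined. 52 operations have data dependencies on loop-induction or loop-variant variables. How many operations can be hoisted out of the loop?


Invariant candidates = total - loop-dependent
= 77 - 52 = 25

25


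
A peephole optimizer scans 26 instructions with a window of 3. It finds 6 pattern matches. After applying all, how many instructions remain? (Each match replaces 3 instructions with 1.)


Each match removes 2 instructions.
Total removed = 6 * 2 = 12
Remaining = 26 - 12 = 14

14


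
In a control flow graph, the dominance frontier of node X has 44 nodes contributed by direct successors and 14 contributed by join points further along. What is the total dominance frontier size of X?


DF(X) = direct successor contributions + join point contributions
= 44 + 14 = 58

58


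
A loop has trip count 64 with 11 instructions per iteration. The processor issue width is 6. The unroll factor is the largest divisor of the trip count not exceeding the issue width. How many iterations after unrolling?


Largest divisor of 64 <= 6 is 4
New iterations = 64 / 4 = 16

16


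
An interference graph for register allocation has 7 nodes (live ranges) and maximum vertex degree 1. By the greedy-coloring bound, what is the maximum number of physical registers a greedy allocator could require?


Greedy coloring never needs more than (max_degree + 1) colors: when coloring a vertex, at most max_degree neighbors are already colored.
Upper bound = 1 + 1 = 2

2


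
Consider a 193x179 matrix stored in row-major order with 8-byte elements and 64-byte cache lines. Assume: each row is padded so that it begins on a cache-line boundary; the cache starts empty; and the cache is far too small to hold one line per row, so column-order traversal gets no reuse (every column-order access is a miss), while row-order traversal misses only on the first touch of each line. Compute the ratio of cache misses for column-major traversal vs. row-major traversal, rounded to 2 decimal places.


Each row occupies 179 * 8 = 1432 bytes and starts on a line boundary, so it spans ceil(1432 / 64) = 23 cache lines.
Row-major traversal misses (one per line touched): 193 * ceil(179 * 8 / 64) = 4439
Column-major traversal misses (no reuse, every access misses): 193 * 179 = 34547
Ratio = 34547 / 4439 = 7.78

7.78


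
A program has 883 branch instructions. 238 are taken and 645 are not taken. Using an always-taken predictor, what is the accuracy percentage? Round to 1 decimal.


Predictor: always-taken
Correct predictions = 238
Accuracy = 238 / 883 * 100 = 27.0%

27.0


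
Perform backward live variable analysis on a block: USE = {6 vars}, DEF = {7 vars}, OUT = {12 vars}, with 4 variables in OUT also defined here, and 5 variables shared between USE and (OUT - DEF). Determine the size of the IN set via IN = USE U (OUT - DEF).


OUT - DEF: 12 - 4 = 8
|IN| = |USE| + |OUT - DEF| - |USE ∩ (OUT - DEF)| = 6 + 8 - 5 = 9

9


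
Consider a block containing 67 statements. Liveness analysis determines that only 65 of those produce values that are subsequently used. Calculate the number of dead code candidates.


Dead code = total statements - live definitions
= 67 - 65 = 2

2


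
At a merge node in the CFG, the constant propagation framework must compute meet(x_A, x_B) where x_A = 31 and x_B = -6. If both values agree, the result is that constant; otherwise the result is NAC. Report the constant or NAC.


Meet operation: if both paths give the same constant, result is that constant; if they differ, result is NAC (not-a-constant).
Path A: 31, Path B: -6 -> differ
Result: not-a-constant -> NAC

NAC


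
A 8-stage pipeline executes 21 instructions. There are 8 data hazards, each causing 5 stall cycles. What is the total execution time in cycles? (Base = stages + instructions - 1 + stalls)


Base cycles = 8 + 21 - 1 = 28
Total stalls = 8 * 5 = 40
Total = 28 + 40 = 68

68


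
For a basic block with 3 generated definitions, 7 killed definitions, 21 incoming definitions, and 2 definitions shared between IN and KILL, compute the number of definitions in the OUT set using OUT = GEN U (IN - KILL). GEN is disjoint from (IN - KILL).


IN - KILL: 21 - 2 = 19 surviving definitions
OUT = GEN + surviving = 3 + 19 = 22

22


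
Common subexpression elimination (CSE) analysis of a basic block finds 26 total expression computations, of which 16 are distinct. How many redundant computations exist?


CSE count = total expressions - unique expressions
= 26 - 16 = 10

10


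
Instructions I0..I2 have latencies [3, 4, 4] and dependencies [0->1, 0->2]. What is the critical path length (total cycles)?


Compute longest path through dependency graph: dist(Ik) = max over predecessors of dist + latency(Ik).
dist(I0) = latency 3 = 3
dist(I1) = dist(I0) + 4 = 3 + 4 = 7
dist(I2) = dist(I0) + 4 = 3 + 4 = 7
Critical path = max dist = 7

7


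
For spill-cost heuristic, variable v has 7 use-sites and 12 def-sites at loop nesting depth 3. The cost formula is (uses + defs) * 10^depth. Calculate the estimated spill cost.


uses + defs = 7 + 12 = 19
10^3 = 1000
Spill cost = 19 * 1000 = 19000

19000


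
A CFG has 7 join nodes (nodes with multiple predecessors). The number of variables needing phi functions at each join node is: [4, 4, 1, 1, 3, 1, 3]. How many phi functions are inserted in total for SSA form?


Total phi functions = sum of phi functions at each join node
= 4 + 4 + 1 + 1 + 3 + 1 + 3 = 17

17


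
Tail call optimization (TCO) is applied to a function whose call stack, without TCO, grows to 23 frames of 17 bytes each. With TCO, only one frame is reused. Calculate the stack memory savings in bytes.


Without TCO: 23 * 17 = 391 bytes
With TCO: reuse 1 frame = 17 bytes
Savings = 391 - 17 = 374

374


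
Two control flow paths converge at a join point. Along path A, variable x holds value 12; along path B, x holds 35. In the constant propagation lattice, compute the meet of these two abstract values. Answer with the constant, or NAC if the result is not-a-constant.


Meet operation: if both paths give the same constant, result is that constant; if they differ, result is NAC (not-a-constant).
Path A: 12, Path B: 35 -> differ
Result: not-a-constant -> NAC

NAC


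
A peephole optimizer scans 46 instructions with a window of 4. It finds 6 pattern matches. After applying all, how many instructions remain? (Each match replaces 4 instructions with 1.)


Each match removes 3 instructions.
Total removed = 6 * 3 = 18
Remaining = 46 - 18 = 28

28


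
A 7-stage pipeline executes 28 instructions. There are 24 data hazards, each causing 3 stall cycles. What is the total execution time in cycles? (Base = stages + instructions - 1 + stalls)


Base cycles = 7 + 28 - 1 = 34
Total stalls = 24 * 3 = 72
Total = 34 + 72 = 106

106


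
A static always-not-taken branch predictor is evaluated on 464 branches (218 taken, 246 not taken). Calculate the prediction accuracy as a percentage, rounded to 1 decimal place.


Predictor: always-not-taken
Correct predictions = 246
Accuracy = 246 / 464 * 100 = 53.0%

53.0


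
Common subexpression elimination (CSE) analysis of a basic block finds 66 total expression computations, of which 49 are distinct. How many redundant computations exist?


CSE count = total expressions - unique expressions
= 66 - 49 = 17

17


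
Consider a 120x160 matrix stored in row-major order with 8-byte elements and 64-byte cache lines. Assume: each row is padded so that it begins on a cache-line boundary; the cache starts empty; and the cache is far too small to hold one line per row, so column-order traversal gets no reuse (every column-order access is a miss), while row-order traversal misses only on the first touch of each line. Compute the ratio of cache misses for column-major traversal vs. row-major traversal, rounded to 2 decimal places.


Each row occupies 160 * 8 = 1280 bytes and starts on a line boundary, so it spans ceil(1280 / 64) = 20 cache lines.
Row-major traversal misses (one per line touched): 120 * ceil(160 * 8 / 64) = 2400
Column-major traversal misses (no reuse, every access misses): 120 * 160 = 19200
Ratio = 19200 / 2400 = 8.0

8.0


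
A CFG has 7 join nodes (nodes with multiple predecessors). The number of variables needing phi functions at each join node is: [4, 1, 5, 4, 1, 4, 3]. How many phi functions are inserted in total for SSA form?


Total phi functions = sum of phi functions at each join node
= 4 + 1 + 5 + 4 + 1 + 4 + 3 = 22

22


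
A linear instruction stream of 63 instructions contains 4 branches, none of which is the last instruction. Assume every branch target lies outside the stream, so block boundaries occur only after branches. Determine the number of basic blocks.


With no in-sequence branch targets, the leaders are the first instruction plus the instruction after each branch.
Number of basic blocks = branches + 1
= 4 + 1 = 5

5


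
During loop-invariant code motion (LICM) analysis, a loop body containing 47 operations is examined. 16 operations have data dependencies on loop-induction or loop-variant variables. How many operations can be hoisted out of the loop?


Invariant candidates = total - loop-dependent
= 47 - 16 = 31

31


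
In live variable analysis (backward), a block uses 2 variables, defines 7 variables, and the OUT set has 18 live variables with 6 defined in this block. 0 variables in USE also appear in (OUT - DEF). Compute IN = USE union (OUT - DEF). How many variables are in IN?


OUT - DEF: 18 - 6 = 12
|IN| = |USE| + |OUT - DEF| - |USE ∩ (OUT - DEF)| = 2 + 12 - 0 = 14

14


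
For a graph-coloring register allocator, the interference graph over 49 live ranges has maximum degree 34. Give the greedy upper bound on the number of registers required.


Greedy coloring never needs more than (max_degree + 1) colors: when coloring a vertex, at most max_degree neighbors are already colored.
Upper bound = 34 + 1 = 35

35


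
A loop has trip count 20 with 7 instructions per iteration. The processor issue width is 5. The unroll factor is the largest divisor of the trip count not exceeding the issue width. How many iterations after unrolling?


Largest divisor of 20 <= 5 is 5
New iterations = 20 / 5 = 4

4


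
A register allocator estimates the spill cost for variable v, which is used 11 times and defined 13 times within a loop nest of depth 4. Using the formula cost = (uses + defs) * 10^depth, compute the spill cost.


uses + defs = 11 + 13 = 24
10^4 = 10000
Spill cost = 24 * 10000 = 240000

240000


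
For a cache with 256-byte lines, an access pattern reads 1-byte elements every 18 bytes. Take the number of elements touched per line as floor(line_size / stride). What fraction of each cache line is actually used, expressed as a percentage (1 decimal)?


Elements per cache line = floor(256 / 18) = 14
Bytes used = 14 * 1 = 14
Utilization = 14 / 256 * 100 = 5.5%

5.5


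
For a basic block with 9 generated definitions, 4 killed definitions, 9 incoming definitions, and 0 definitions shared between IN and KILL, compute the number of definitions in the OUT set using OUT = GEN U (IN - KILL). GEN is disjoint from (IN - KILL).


IN - KILL: 9 - 0 = 9 surviving definitions
OUT = GEN + surviving = 9 + 9 = 18

18


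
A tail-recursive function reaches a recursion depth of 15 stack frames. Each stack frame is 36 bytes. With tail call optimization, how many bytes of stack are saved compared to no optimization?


Without TCO: 15 * 36 = 540 bytes
With TCO: reuse 1 frame = 36 bytes
Savings = 540 - 36 = 504

504


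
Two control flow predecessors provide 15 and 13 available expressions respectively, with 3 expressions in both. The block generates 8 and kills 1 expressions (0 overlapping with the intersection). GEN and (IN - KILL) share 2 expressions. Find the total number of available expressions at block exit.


IN = intersection of predecessors = 3
IN - KILL = 3 - 0 = 3
|OUT| = |GEN| + |IN - KILL| - |GEN ∩ (IN - KILL)| = 8 + 3 - 2 = 9

9
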